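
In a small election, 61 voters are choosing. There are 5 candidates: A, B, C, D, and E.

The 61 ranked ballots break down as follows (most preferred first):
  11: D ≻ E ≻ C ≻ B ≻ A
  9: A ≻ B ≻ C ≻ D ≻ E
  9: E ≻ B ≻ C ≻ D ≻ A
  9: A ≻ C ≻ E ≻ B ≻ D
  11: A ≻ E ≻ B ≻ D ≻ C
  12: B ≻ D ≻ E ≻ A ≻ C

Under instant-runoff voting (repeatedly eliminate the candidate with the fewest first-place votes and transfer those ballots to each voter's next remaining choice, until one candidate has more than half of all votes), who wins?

B

Round 1: A 29, B 12, C 0, D 11, E 9. C eliminated.
Round 2: A 29, B 12, D 11, E 9. E eliminated.
Round 3: A 29, B 21, D 11. D eliminated.
Round 4: A 29, B 32. B has a majority (≥31).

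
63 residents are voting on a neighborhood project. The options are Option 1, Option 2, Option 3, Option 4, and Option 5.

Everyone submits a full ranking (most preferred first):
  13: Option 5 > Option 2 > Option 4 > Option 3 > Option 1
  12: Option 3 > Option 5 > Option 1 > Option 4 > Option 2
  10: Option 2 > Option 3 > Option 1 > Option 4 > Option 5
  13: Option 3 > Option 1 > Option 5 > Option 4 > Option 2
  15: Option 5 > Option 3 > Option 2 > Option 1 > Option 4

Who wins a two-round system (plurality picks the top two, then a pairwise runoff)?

Round 1 first-place votes: Option 1 0, Option 2 10, Option 3 25, Option 4 0, Option 5 28. Option 5 and Option 3 advance.
Runoff: Option 5 is ranked above Option 3 on 28 ballots, Option 3 above Option 5 on 35.

Option 3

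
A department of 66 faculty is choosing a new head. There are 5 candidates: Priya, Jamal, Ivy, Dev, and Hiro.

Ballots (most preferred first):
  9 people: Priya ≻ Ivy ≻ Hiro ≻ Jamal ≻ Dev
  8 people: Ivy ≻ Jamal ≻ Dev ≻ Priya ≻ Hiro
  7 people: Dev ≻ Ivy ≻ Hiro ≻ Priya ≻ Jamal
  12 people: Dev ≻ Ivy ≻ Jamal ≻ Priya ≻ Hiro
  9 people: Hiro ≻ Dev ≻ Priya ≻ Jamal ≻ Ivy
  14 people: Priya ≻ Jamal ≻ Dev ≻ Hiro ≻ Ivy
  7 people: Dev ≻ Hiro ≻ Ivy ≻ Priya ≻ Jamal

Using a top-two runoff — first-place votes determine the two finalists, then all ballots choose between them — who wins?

Round 1 first-place votes: Priya 23, Jamal 0, Ivy 8, Dev 26, Hiro 9. Dev and Priya advance.
Runoff: Dev is ranked above Priya on 43 ballots, Priya above Dev on 23.

Dev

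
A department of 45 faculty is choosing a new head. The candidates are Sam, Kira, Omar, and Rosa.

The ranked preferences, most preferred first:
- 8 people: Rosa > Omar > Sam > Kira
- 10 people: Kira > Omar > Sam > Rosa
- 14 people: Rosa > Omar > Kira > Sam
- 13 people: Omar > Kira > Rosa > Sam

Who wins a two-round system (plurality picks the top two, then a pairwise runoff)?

Round 1 first-place votes: Sam 0, Kira 10, Omar 13, Rosa 22. Rosa and Omar advance.
Runoff: Rosa is ranked above Omar on 22 ballots, Omar above Rosa on 23.

Omar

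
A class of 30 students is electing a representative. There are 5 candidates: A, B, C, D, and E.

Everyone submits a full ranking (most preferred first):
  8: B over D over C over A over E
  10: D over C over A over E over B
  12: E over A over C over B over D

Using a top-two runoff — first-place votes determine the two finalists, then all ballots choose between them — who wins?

D

Round 1 first-place votes: A 0, B 8, C 0, D 10, E 12. E and D advance.
Runoff: E is ranked above D on 12 ballots, D above E on 18.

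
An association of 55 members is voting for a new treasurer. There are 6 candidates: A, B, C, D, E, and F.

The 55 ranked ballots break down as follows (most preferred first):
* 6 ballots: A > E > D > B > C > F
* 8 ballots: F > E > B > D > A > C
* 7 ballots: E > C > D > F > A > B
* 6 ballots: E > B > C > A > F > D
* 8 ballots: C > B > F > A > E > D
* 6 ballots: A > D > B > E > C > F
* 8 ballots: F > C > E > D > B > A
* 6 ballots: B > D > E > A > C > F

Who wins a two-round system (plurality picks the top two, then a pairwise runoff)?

Round 1 first-place votes: A 12, B 6, C 8, D 0, E 13, F 16. F and E advance.
Runoff: F is ranked above E on 24 ballots, E above F on 31.

E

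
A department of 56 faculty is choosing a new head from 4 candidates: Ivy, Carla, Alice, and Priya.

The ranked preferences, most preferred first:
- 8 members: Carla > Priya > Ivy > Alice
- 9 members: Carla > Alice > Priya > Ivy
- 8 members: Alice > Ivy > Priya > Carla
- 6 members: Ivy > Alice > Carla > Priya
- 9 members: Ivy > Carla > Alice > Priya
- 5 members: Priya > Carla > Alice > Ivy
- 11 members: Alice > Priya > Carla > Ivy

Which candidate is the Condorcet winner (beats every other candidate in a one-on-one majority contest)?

Carla

Carla vs Ivy: 33–23
Carla vs Alice: 31–25
Carla vs Priya: 32–24
Carla beats every other candidate.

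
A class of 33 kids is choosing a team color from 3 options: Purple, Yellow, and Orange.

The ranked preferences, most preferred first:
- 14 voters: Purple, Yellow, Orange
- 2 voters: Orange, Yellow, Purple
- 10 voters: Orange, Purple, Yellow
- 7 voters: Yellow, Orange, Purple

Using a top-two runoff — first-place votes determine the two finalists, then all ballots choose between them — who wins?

Orange

Round 1 first-place votes: Purple 14, Yellow 7, Orange 12. Purple and Orange advance.
Runoff: Purple is ranked above Orange on 14 ballots, Orange above Purple on 19.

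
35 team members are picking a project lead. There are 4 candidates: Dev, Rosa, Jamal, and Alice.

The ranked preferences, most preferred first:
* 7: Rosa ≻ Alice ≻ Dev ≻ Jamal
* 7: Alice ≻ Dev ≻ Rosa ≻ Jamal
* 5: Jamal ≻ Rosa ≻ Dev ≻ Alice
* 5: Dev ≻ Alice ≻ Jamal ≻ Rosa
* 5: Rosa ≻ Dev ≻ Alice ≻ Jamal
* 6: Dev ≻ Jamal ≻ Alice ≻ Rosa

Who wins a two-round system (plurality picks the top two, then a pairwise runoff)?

Dev

Round 1 first-place votes: Dev 11, Rosa 12, Jamal 5, Alice 7. Rosa and Dev advance.
Runoff: Rosa is ranked above Dev on 17 ballots, Dev above Rosa on 18.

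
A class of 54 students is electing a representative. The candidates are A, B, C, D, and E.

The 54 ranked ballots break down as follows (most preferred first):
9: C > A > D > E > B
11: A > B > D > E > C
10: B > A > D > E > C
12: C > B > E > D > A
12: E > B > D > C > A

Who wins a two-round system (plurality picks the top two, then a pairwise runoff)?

E

Round 1 first-place votes: A 11, B 10, C 21, D 0, E 12. C and E advance.
Runoff: C is ranked above E on 21 ballots, E above C on 33.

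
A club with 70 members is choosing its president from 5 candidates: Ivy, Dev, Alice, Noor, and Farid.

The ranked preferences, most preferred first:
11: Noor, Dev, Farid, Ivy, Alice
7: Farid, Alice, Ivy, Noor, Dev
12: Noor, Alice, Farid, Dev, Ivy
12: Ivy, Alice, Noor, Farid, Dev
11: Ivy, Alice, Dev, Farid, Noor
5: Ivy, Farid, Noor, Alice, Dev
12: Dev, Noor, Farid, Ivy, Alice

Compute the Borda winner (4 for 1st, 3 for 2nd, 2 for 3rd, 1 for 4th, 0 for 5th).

Noor

Ivy: 11×1 + 7×2 + 12×0 + 12×4 + 11×4 + 5×4 + 12×1 = 149
Dev: 11×3 + 7×0 + 12×1 + 12×0 + 11×2 + 5×0 + 12×4 = 115
Alice: 11×0 + 7×3 + 12×3 + 12×3 + 11×3 + 5×1 + 12×0 = 131
Noor: 11×4 + 7×1 + 12×4 + 12×2 + 11×0 + 5×2 + 12×3 = 169
Farid: 11×2 + 7×4 + 12×2 + 12×1 + 11×1 + 5×3 + 12×2 = 136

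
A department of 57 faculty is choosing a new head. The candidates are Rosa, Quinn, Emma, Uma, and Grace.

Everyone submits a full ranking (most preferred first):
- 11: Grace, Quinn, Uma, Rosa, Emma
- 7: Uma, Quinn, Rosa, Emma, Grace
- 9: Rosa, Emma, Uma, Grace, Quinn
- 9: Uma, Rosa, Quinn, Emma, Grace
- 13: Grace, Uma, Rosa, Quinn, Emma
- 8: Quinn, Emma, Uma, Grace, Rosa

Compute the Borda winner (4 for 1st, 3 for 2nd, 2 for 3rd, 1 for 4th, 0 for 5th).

Uma

Rosa: 11×1 + 7×2 + 9×4 + 9×3 + 13×2 + 8×0 = 114
Quinn: 11×3 + 7×3 + 9×0 + 9×2 + 13×1 + 8×4 = 117
Emma: 11×0 + 7×1 + 9×3 + 9×1 + 13×0 + 8×3 = 67
Uma: 11×2 + 7×4 + 9×2 + 9×4 + 13×3 + 8×2 = 159
Grace: 11×4 + 7×0 + 9×1 + 9×0 + 13×4 + 8×1 = 113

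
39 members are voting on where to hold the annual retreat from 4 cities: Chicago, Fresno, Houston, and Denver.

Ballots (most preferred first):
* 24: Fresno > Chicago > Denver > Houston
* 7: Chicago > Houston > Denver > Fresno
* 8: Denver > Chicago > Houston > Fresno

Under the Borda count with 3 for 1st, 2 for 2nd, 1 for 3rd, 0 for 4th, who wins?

Chicago: 24×2 + 7×3 + 8×2 = 85
Fresno: 24×3 + 7×0 + 8×0 = 72
Houston: 24×0 + 7×2 + 8×1 = 22
Denver: 24×1 + 7×1 + 8×3 = 55

Chicago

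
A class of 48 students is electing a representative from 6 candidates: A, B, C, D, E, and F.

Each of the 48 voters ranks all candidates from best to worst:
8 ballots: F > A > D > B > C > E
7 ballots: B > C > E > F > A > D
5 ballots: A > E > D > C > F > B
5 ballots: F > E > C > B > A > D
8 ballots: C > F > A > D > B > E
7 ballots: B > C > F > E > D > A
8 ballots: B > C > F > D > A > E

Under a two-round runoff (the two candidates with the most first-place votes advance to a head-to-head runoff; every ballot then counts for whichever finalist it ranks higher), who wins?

F

Round 1 first-place votes: A 5, B 22, C 8, D 0, E 0, F 13. B and F advance.
Runoff: B is ranked above F on 22 ballots, F above B on 26.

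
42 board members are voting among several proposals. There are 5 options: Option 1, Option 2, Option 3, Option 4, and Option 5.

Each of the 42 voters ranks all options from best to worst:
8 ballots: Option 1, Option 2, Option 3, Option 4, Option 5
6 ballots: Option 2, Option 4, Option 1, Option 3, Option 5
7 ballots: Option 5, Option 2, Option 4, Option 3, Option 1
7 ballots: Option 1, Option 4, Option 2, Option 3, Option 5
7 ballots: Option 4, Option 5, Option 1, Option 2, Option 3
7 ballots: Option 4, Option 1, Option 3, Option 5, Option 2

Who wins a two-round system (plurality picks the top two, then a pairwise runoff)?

Round 1 first-place votes: Option 1 15, Option 2 6, Option 3 0, Option 4 14, Option 5 7. Option 1 and Option 4 advance.
Runoff: Option 1 is ranked above Option 4 on 15 ballots, Option 4 above Option 1 on 27.

Option 4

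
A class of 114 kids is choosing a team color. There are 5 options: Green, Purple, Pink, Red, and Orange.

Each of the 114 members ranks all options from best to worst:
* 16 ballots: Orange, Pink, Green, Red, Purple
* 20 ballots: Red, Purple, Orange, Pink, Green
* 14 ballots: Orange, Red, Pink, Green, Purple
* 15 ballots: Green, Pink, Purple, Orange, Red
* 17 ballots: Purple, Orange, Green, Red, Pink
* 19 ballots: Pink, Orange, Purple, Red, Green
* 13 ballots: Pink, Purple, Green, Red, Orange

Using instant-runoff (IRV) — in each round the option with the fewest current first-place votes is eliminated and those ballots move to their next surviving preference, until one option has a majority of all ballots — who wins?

Orange

Round 1: Green 15, Purple 17, Pink 32, Red 20, Orange 30. Green eliminated.
Round 2: Purple 17, Pink 47, Red 20, Orange 30. Purple eliminated.
Round 3: Pink 47, Red 20, Orange 47. Red eliminated.
Round 4: Pink 47, Orange 67. Orange has a majority (≥58).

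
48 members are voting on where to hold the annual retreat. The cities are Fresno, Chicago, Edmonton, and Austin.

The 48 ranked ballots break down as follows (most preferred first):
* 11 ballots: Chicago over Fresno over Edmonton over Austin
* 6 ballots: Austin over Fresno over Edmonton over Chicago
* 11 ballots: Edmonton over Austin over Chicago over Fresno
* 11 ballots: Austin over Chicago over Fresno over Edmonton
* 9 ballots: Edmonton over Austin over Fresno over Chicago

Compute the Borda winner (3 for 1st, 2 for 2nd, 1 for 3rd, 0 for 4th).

Austin

Fresno: 11×2 + 6×2 + 11×0 + 11×1 + 9×1 = 54
Chicago: 11×3 + 6×0 + 11×1 + 11×2 + 9×0 = 66
Edmonton: 11×1 + 6×1 + 11×3 + 11×0 + 9×3 = 77
Austin: 11×0 + 6×3 + 11×2 + 11×3 + 9×2 = 91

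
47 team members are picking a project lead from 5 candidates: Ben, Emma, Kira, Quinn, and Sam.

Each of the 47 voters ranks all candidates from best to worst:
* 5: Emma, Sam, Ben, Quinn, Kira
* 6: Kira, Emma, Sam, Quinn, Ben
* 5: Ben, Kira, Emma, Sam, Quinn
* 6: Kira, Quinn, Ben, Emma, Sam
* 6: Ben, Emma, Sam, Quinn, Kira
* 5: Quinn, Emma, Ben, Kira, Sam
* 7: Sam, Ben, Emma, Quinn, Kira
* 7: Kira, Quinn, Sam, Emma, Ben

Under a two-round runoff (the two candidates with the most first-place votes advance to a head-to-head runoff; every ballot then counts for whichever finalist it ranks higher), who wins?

Round 1 first-place votes: Ben 11, Emma 5, Kira 19, Quinn 5, Sam 7. Kira and Ben advance.
Runoff: Kira is ranked above Ben on 19 ballots, Ben above Kira on 28.

Ben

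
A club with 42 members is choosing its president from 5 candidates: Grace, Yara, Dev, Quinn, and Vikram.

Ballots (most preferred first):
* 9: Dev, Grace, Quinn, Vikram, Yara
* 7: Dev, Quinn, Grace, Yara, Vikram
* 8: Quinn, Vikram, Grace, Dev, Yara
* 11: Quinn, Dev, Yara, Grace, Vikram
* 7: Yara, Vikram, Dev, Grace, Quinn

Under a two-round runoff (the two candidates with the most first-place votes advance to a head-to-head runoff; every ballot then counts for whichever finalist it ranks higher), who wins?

Dev

Round 1 first-place votes: Grace 0, Yara 7, Dev 16, Quinn 19, Vikram 0. Quinn and Dev advance.
Runoff: Quinn is ranked above Dev on 19 ballots, Dev above Quinn on 23.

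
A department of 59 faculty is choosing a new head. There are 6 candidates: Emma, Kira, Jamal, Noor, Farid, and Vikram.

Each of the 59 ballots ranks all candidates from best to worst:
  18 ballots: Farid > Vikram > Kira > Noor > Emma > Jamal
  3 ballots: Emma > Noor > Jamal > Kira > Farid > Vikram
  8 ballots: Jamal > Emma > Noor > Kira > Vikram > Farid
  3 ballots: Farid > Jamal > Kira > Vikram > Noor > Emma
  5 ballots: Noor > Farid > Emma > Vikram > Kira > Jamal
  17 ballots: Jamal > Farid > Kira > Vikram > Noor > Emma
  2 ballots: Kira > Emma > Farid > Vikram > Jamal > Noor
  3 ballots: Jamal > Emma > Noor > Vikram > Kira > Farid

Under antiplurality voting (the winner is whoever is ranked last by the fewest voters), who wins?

Last-place votes: Emma 20, Kira 0, Jamal 23, Noor 2, Farid 11, Vikram 3.

Kira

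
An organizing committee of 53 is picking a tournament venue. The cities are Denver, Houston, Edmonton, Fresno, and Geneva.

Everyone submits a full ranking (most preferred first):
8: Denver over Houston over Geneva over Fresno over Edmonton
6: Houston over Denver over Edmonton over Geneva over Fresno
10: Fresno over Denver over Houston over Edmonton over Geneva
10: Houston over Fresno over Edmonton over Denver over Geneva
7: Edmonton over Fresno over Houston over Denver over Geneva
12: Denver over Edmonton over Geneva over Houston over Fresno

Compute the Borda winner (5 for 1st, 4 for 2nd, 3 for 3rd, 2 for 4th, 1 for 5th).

Denver: 8×5 + 6×4 + 10×4 + 10×2 + 7×2 + 12×5 = 198
Houston: 8×4 + 6×5 + 10×3 + 10×5 + 7×3 + 12×2 = 187
Edmonton: 8×1 + 6×3 + 10×2 + 10×3 + 7×5 + 12×4 = 159
Fresno: 8×2 + 6×1 + 10×5 + 10×4 + 7×4 + 12×1 = 152
Geneva: 8×3 + 6×2 + 10×1 + 10×1 + 7×1 + 12×3 = 99

Denver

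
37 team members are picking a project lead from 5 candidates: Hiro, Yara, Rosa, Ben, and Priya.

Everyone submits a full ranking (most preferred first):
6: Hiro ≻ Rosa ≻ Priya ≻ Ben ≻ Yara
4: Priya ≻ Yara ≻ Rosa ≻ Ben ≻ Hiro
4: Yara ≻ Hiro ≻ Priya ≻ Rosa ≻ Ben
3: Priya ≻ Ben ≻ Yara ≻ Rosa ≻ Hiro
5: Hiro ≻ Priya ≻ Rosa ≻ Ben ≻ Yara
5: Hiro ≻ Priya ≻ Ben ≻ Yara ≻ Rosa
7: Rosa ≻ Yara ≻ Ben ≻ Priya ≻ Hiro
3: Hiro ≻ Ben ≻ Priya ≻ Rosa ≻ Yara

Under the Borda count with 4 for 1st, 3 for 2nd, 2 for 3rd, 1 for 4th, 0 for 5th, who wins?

Priya

Hiro: 6×4 + 4×0 + 4×3 + 3×0 + 5×4 + 5×4 + 7×0 + 3×4 = 88
Yara: 6×0 + 4×3 + 4×4 + 3×2 + 5×0 + 5×1 + 7×3 + 3×0 = 60
Rosa: 6×3 + 4×2 + 4×1 + 3×1 + 5×2 + 5×0 + 7×4 + 3×1 = 74
Ben: 6×1 + 4×1 + 4×0 + 3×3 + 5×1 + 5×2 + 7×2 + 3×3 = 57
Priya: 6×2 + 4×4 + 4×2 + 3×4 + 5×3 + 5×3 + 7×1 + 3×2 = 91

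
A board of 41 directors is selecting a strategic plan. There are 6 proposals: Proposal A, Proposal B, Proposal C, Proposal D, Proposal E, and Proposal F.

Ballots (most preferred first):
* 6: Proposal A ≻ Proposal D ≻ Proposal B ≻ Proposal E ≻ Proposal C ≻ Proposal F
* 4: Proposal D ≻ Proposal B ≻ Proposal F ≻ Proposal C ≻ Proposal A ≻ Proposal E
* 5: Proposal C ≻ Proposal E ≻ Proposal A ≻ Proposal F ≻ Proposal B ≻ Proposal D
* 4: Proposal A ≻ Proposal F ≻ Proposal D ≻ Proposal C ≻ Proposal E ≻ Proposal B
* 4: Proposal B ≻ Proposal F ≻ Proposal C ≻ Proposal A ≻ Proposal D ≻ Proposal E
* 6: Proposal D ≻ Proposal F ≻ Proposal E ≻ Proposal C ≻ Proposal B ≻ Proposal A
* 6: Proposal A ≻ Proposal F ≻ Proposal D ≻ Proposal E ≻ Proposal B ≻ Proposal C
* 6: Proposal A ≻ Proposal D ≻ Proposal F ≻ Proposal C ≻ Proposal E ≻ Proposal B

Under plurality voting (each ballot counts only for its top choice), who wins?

Proposal A

First-place votes: Proposal A 22, Proposal B 4, Proposal C 5, Proposal D 10, Proposal E 0, Proposal F 0.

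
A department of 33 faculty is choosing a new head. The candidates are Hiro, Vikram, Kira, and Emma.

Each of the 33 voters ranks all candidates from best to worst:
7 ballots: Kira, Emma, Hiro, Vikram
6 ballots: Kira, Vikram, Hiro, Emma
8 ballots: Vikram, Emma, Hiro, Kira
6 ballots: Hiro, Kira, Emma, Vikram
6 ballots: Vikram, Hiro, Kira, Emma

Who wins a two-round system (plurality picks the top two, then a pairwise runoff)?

Round 1 first-place votes: Hiro 6, Vikram 14, Kira 13, Emma 0. Vikram and Kira advance.
Runoff: Vikram is ranked above Kira on 14 ballots, Kira above Vikram on 19.

Kira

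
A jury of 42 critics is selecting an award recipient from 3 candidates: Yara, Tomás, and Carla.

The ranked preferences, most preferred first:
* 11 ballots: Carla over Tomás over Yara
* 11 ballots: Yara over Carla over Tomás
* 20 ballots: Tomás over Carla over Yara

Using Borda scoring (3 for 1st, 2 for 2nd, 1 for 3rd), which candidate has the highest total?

Carla

Yara: 11×1 + 11×3 + 20×1 = 64
Tomás: 11×2 + 11×1 + 20×3 = 93
Carla: 11×3 + 11×2 + 20×2 = 95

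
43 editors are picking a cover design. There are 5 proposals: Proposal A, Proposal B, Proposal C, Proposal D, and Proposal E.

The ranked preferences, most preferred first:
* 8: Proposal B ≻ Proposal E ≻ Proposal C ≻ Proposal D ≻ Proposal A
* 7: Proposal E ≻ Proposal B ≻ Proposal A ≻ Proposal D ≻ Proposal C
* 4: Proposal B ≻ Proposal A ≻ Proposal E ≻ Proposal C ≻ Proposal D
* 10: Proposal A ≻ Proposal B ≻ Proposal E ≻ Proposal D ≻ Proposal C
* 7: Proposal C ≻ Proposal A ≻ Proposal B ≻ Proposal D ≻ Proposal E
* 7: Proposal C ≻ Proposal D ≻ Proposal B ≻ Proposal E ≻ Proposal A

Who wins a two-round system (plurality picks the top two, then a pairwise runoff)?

Proposal B

Round 1 first-place votes: Proposal A 10, Proposal B 12, Proposal C 14, Proposal D 0, Proposal E 7. Proposal C and Proposal B advance.
Runoff: Proposal C is ranked above Proposal B on 14 ballots, Proposal B above Proposal C on 29.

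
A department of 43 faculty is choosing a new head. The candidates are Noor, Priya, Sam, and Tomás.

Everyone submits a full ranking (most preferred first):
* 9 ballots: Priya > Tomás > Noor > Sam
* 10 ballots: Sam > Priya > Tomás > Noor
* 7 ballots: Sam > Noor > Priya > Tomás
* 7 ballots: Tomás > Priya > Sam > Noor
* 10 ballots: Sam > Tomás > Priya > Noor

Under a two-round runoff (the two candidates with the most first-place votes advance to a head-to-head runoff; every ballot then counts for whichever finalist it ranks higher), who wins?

Round 1 first-place votes: Noor 0, Priya 9, Sam 27, Tomás 7. Sam and Priya advance.
Runoff: Sam is ranked above Priya on 27 ballots, Priya above Sam on 16.

Sam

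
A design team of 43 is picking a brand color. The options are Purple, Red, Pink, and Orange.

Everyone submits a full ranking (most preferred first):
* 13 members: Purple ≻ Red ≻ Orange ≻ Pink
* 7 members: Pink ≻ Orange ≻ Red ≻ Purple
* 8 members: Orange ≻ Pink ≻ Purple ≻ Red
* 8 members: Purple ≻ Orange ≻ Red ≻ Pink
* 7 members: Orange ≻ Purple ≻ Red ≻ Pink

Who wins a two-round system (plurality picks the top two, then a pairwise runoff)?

Orange

Round 1 first-place votes: Purple 21, Red 0, Pink 7, Orange 15. Purple and Orange advance.
Runoff: Purple is ranked above Orange on 21 ballots, Orange above Purple on 22.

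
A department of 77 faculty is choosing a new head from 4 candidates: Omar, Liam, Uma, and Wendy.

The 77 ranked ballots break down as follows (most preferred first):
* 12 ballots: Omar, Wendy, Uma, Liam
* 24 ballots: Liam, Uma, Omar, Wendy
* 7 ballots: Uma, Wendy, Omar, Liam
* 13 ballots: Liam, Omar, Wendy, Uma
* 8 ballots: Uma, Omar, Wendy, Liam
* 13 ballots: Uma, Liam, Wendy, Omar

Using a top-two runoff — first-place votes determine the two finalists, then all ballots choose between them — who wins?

Round 1 first-place votes: Omar 12, Liam 37, Uma 28, Wendy 0. Liam and Uma advance.
Runoff: Liam is ranked above Uma on 37 ballots, Uma above Liam on 40.

Uma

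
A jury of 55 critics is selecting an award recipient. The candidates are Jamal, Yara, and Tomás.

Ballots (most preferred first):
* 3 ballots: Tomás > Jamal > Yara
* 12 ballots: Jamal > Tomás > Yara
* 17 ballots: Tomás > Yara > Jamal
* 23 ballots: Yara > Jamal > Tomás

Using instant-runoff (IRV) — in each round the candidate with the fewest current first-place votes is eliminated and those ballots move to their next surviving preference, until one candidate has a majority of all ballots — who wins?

Round 1: Jamal 12, Yara 23, Tomás 20. Jamal eliminated.
Round 2: Yara 23, Tomás 32. Tomás has a majority (≥28).

Tomás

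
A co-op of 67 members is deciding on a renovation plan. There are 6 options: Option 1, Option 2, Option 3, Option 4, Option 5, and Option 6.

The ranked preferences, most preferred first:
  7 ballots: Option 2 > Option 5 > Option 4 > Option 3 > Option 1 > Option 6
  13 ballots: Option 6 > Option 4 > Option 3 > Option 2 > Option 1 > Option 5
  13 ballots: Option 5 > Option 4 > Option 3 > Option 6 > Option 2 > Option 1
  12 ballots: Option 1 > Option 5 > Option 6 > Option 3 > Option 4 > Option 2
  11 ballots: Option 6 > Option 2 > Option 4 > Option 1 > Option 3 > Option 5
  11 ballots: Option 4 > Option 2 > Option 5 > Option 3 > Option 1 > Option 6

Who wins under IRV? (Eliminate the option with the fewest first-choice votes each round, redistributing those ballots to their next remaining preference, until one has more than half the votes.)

Option 5

Round 1: Option 1 12, Option 2 7, Option 3 0, Option 4 11, Option 5 13, Option 6 24. Option 3 eliminated.
Round 2: Option 1 12, Option 2 7, Option 4 11, Option 5 13, Option 6 24. Option 2 eliminated.
Round 3: Option 1 12, Option 4 11, Option 5 20, Option 6 24. Option 4 eliminated.
Round 4: Option 1 12, Option 5 31, Option 6 24. Option 1 eliminated.
Round 5: Option 5 43, Option 6 24. Option 5 has a majority (≥34).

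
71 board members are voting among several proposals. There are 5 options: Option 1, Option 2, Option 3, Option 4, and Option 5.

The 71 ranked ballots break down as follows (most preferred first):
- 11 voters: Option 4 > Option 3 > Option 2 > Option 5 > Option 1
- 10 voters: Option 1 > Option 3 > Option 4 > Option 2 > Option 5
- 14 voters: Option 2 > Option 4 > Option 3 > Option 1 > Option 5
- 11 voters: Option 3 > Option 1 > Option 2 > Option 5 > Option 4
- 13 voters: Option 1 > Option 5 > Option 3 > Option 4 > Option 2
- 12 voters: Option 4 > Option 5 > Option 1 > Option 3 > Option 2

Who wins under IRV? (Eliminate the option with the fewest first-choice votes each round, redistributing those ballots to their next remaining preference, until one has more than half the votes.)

Round 1: Option 1 23, Option 2 14, Option 3 11, Option 4 23, Option 5 0. Option 5 eliminated.
Round 2: Option 1 23, Option 2 14, Option 3 11, Option 4 23. Option 3 eliminated.
Round 3: Option 1 34, Option 2 14, Option 4 23. Option 2 eliminated.
Round 4: Option 1 34, Option 4 37. Option 4 has a majority (≥36).

Option 4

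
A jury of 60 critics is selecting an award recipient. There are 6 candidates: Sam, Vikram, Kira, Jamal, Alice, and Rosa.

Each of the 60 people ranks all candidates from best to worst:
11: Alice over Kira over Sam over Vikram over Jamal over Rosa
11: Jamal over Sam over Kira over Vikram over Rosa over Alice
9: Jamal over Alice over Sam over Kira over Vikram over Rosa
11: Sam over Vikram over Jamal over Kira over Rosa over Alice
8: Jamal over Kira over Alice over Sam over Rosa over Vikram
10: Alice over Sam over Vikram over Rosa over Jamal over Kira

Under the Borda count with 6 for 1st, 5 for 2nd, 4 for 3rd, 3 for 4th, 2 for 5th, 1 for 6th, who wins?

Sam: 11×4 + 11×5 + 9×4 + 11×6 + 8×3 + 10×5 = 275
Vikram: 11×3 + 11×3 + 9×2 + 11×5 + 8×1 + 10×4 = 187
Kira: 11×5 + 11×4 + 9×3 + 11×3 + 8×5 + 10×1 = 209
Jamal: 11×2 + 11×6 + 9×6 + 11×4 + 8×6 + 10×2 = 254
Alice: 11×6 + 11×1 + 9×5 + 11×1 + 8×4 + 10×6 = 225
Rosa: 11×1 + 11×2 + 9×1 + 11×2 + 8×2 + 10×3 = 110

Sam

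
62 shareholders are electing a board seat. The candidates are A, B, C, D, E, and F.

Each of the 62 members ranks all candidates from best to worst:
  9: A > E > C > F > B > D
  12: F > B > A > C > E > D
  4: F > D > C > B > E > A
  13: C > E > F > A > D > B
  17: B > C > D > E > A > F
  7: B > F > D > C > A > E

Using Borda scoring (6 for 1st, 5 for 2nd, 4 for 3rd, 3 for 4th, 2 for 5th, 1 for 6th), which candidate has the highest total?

C

A: 9×6 + 12×4 + 4×1 + 13×3 + 17×2 + 7×2 = 193
B: 9×2 + 12×5 + 4×3 + 13×1 + 17×6 + 7×6 = 247
C: 9×4 + 12×3 + 4×4 + 13×6 + 17×5 + 7×3 = 272
D: 9×1 + 12×1 + 4×5 + 13×2 + 17×4 + 7×4 = 163
E: 9×5 + 12×2 + 4×2 + 13×5 + 17×3 + 7×1 = 200
F: 9×3 + 12×6 + 4×6 + 13×4 + 17×1 + 7×5 = 227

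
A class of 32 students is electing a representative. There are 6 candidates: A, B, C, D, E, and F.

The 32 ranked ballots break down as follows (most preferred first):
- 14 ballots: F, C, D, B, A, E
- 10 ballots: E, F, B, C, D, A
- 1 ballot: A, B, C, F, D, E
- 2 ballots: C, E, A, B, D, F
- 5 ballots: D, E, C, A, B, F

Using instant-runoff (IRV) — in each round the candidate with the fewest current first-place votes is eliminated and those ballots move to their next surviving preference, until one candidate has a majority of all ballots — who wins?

E

Round 1: A 1, B 0, C 2, D 5, E 10, F 14. B eliminated.
Round 2: A 1, C 2, D 5, E 10, F 14. A eliminated.
Round 3: C 3, D 5, E 10, F 14. C eliminated.
Round 4: D 5, E 12, F 15. D eliminated.
Round 5: E 17, F 15. E has a majority (≥17).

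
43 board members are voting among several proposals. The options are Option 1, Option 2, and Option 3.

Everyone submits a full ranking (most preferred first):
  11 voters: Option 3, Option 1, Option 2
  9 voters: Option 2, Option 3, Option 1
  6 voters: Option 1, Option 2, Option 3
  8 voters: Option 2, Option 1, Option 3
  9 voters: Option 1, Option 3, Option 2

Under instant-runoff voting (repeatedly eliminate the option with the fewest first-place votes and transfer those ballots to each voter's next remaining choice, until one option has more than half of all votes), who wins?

Round 1: Option 1 15, Option 2 17, Option 3 11. Option 3 eliminated.
Round 2: Option 1 26, Option 2 17. Option 1 has a majority (≥22).

Option 1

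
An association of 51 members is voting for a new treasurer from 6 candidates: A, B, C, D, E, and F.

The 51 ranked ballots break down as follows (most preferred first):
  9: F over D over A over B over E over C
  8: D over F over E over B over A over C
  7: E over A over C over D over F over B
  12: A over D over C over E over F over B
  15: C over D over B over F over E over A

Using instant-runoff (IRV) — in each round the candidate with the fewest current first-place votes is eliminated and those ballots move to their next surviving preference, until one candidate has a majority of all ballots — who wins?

F

Round 1: A 12, B 0, C 15, D 8, E 7, F 9. B eliminated.
Round 2: A 12, C 15, D 8, E 7, F 9. E eliminated.
Round 3: A 19, C 15, D 8, F 9. D eliminated.
Round 4: A 19, C 15, F 17. C eliminated.
Round 5: A 19, F 32. F has a majority (≥26).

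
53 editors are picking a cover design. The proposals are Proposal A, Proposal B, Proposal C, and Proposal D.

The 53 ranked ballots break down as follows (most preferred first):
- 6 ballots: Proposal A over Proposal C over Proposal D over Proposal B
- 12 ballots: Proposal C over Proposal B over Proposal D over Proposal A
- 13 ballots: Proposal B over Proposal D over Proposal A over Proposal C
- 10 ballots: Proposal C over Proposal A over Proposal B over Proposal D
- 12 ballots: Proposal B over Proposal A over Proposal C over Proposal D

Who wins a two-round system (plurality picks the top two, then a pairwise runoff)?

Round 1 first-place votes: Proposal A 6, Proposal B 25, Proposal C 22, Proposal D 0. Proposal B and Proposal C advance.
Runoff: Proposal B is ranked above Proposal C on 25 ballots, Proposal C above Proposal B on 28.

Proposal C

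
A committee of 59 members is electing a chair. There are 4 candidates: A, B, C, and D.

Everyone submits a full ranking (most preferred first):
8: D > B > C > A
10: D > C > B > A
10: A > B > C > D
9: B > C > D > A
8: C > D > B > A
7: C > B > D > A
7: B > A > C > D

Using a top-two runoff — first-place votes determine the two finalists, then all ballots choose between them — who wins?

B

Round 1 first-place votes: A 10, B 16, C 15, D 18. D and B advance.
Runoff: D is ranked above B on 26 ballots, B above D on 33.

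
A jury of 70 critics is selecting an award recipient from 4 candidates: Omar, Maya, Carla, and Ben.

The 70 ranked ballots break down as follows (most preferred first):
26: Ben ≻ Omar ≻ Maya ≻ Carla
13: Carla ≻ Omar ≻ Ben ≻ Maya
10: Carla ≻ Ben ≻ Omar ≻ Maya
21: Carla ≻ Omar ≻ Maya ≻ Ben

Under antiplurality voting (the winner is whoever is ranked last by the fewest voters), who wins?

Omar

Last-place votes: Omar 0, Maya 23, Carla 26, Ben 21.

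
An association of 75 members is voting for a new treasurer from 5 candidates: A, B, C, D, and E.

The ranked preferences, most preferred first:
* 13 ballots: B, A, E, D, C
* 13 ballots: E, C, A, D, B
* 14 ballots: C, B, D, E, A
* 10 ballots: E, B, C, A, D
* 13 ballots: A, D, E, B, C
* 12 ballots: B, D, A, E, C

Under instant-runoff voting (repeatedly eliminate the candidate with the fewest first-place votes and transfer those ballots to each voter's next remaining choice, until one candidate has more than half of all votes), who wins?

Round 1: A 13, B 25, C 14, D 0, E 23. D eliminated.
Round 2: A 13, B 25, C 14, E 23. A eliminated.
Round 3: B 25, C 14, E 36. C eliminated.
Round 4: B 39, E 36. B has a majority (≥38).

B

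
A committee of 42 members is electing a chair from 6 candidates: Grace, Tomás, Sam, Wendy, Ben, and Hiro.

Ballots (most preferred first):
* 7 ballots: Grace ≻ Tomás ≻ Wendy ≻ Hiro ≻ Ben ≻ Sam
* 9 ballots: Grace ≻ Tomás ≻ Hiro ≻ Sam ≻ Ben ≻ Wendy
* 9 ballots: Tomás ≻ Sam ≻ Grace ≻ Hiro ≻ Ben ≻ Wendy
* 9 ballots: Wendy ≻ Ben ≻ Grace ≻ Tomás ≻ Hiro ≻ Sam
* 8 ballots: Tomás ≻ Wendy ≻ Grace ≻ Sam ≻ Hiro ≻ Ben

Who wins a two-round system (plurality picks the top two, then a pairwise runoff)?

Grace

Round 1 first-place votes: Grace 16, Tomás 17, Sam 0, Wendy 9, Ben 0, Hiro 0. Tomás and Grace advance.
Runoff: Tomás is ranked above Grace on 17 ballots, Grace above Tomás on 25.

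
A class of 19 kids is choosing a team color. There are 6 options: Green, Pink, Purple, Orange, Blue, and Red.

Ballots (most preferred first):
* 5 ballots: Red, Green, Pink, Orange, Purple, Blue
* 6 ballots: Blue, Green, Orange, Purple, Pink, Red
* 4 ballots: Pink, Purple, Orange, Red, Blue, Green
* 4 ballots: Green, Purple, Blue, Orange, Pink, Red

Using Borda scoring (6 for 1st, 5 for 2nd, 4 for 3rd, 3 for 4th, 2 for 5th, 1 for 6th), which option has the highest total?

Green: 5×5 + 6×5 + 4×1 + 4×6 = 83
Pink: 5×4 + 6×2 + 4×6 + 4×2 = 64
Purple: 5×2 + 6×3 + 4×5 + 4×5 = 68
Orange: 5×3 + 6×4 + 4×4 + 4×3 = 67
Blue: 5×1 + 6×6 + 4×2 + 4×4 = 65
Red: 5×6 + 6×1 + 4×3 + 4×1 = 52

Green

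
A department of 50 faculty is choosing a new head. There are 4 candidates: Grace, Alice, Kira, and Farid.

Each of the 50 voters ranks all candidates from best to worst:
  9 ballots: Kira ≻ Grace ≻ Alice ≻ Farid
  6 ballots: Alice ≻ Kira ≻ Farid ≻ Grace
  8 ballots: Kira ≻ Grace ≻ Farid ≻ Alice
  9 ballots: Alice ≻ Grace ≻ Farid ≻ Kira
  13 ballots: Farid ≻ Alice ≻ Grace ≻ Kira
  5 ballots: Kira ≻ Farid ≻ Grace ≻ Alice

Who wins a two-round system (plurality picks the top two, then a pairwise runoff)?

Alice

Round 1 first-place votes: Grace 0, Alice 15, Kira 22, Farid 13. Kira and Alice advance.
Runoff: Kira is ranked above Alice on 22 ballots, Alice above Kira on 28.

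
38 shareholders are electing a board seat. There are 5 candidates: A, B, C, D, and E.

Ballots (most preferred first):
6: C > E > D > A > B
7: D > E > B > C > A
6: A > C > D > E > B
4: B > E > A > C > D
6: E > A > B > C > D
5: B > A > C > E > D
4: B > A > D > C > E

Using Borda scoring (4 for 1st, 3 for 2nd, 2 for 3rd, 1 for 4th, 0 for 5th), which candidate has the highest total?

E

A: 6×1 + 7×0 + 6×4 + 4×2 + 6×3 + 5×3 + 4×3 = 83
B: 6×0 + 7×2 + 6×0 + 4×4 + 6×2 + 5×4 + 4×4 = 78
C: 6×4 + 7×1 + 6×3 + 4×1 + 6×1 + 5×2 + 4×1 = 73
D: 6×2 + 7×4 + 6×2 + 4×0 + 6×0 + 5×0 + 4×2 = 60
E: 6×3 + 7×3 + 6×1 + 4×3 + 6×4 + 5×1 + 4×0 = 86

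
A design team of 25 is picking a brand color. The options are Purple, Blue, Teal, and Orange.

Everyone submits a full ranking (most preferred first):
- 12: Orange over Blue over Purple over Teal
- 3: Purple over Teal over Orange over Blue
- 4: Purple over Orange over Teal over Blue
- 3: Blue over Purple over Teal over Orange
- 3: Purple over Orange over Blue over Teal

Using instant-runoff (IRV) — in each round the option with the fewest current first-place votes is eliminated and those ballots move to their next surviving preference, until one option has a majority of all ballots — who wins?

Purple

Round 1: Purple 10, Blue 3, Teal 0, Orange 12. Teal eliminated.
Round 2: Purple 10, Blue 3, Orange 12. Blue eliminated.
Round 3: Purple 13, Orange 12. Purple has a majority (≥13).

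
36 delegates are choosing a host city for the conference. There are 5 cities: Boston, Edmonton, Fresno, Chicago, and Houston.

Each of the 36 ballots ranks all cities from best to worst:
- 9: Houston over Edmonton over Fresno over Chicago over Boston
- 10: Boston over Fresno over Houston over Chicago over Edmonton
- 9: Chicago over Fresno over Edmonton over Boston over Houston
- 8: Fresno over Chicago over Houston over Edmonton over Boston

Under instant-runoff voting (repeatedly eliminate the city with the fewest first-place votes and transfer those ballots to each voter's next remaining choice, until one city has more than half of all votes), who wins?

Round 1: Boston 10, Edmonton 0, Fresno 8, Chicago 9, Houston 9. Edmonton eliminated.
Round 2: Boston 10, Fresno 8, Chicago 9, Houston 9. Fresno eliminated.
Round 3: Boston 10, Chicago 17, Houston 9. Houston eliminated.
Round 4: Boston 10, Chicago 26. Chicago has a majority (≥19).

Chicago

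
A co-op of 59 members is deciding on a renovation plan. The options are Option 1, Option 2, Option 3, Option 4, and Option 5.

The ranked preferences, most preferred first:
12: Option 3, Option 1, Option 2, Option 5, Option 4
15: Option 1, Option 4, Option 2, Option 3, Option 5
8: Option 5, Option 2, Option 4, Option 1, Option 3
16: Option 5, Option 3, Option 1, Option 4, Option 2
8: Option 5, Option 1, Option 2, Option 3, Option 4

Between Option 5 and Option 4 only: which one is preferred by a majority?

Option 5 is ranked above Option 4 on 44 ballots; Option 4 above Option 5 on 15.

Option 5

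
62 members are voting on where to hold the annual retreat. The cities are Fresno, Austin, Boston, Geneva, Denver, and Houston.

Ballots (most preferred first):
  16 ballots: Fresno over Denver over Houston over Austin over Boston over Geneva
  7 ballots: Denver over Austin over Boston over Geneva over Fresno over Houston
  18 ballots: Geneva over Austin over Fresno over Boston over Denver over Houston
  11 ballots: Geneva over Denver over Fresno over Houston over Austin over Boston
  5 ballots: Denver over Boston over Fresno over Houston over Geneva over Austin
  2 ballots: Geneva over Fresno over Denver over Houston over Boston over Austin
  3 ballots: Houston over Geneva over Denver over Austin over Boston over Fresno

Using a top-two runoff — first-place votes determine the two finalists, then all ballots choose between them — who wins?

Geneva

Round 1 first-place votes: Fresno 16, Austin 0, Boston 0, Geneva 31, Denver 12, Houston 3. Geneva and Fresno advance.
Runoff: Geneva is ranked above Fresno on 41 ballots, Fresno above Geneva on 21.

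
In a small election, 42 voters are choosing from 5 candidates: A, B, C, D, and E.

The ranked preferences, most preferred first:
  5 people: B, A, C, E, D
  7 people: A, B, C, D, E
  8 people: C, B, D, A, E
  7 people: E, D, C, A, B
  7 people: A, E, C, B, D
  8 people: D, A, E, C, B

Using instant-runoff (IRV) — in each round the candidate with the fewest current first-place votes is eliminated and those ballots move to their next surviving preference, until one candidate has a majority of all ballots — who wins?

D

Round 1: A 14, B 5, C 8, D 8, E 7. B eliminated.
Round 2: A 19, C 8, D 8, E 7. E eliminated.
Round 3: A 19, C 8, D 15. C eliminated.
Round 4: A 19, D 23. D has a majority (≥22).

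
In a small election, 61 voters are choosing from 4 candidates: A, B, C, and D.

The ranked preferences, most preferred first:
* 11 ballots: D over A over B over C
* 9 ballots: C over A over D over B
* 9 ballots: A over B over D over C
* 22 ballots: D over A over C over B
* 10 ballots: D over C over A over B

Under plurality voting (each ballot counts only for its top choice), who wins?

First-place votes: A 9, B 0, C 9, D 43.

D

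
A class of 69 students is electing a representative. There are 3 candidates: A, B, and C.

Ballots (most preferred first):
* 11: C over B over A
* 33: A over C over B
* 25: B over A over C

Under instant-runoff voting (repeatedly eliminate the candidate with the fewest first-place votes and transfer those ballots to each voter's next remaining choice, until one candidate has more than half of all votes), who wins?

B

Round 1: A 33, B 25, C 11. C eliminated.
Round 2: A 33, B 36. B has a majority (≥35).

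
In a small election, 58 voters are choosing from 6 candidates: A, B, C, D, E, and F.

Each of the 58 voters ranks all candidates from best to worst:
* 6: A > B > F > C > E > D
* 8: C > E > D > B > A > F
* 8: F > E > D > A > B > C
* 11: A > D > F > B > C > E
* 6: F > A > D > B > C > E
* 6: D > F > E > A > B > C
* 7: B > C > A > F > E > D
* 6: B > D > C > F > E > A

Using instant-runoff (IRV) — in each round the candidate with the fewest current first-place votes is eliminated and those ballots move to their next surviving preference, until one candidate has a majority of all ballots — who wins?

Round 1: A 17, B 13, C 8, D 6, E 0, F 14. E eliminated.
Round 2: A 17, B 13, C 8, D 6, F 14. D eliminated.
Round 3: A 17, B 13, C 8, F 20. C eliminated.
Round 4: A 17, B 21, F 20. A eliminated.
Round 5: B 27, F 31. F has a majority (≥30).

F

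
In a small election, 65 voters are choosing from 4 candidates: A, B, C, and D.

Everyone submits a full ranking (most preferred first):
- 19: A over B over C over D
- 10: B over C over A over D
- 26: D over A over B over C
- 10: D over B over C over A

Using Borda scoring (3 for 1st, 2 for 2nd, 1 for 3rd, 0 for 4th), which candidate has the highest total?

A

A: 19×3 + 10×1 + 26×2 + 10×0 = 119
B: 19×2 + 10×3 + 26×1 + 10×2 = 114
C: 19×1 + 10×2 + 26×0 + 10×1 = 49
D: 19×0 + 10×0 + 26×3 + 10×3 = 108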